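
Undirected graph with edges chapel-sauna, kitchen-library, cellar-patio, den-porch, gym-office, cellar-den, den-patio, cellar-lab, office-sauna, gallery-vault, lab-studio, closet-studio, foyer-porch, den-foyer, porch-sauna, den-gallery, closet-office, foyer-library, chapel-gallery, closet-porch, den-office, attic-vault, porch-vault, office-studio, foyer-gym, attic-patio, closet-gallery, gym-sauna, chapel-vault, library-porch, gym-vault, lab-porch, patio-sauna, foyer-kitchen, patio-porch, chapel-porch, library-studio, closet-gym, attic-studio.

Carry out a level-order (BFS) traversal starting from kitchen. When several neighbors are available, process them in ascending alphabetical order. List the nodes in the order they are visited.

kitchen -> foyer -> library -> den -> gym -> porch -> studio -> cellar -> gallery -> office -> patio -> closet -> sauna -> vault -> chapel -> lab -> attic

Visit kitchen; enqueue foyer, library → queue [foyer, library]
Visit foyer; enqueue den, gym, porch → queue [library, den, gym, porch]
Visit library; enqueue studio → queue [den, gym, porch, studio]
Visit den; enqueue cellar, gallery, office, patio → queue [gym, porch, studio, cellar, gallery, office, patio]
Visit gym; enqueue closet, sauna, vault → queue [porch, studio, cellar, gallery, office, patio, closet, sauna, vault]
Visit porch; enqueue chapel, lab → queue [studio, cellar, gallery, office, patio, closet, sauna, vault, chapel, lab]
Visit studio; enqueue attic → queue [cellar, gallery, office, patio, closet, sauna, vault, chapel, lab, attic]
Visit cellar → queue [gallery, office, patio, closet, sauna, vault, chapel, lab, attic]
Visit gallery → queue [office, patio, closet, sauna, vault, chapel, lab, attic]
Visit office → queue [patio, closet, sauna, vault, chapel, lab, attic]
Visit patio → queue [closet, sauna, vault, chapel, lab, attic]
Visit closet → queue [sauna, vault, chapel, lab, attic]
Visit sauna → queue [vault, chapel, lab, attic]
Visit vault → queue [chapel, lab, attic]
Visit chapel → queue [lab, attic]
Visit lab → queue [attic]
Visit attic → queue []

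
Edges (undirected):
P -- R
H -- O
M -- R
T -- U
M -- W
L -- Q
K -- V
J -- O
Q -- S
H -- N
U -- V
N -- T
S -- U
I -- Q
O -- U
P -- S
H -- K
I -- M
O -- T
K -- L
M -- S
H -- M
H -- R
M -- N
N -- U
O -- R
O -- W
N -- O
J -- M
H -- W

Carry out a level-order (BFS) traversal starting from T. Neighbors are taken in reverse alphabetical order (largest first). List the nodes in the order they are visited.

T -> U -> O -> N -> V -> S -> W -> R -> J -> H -> M -> K -> Q -> P -> I -> L

Visit T; enqueue U, O, N → queue [U, O, N]
Visit U; enqueue V, S → queue [O, N, V, S]
Visit O; enqueue W, R, J, H → queue [N, V, S, W, R, J, H]
Visit N; enqueue M → queue [V, S, W, R, J, H, M]
Visit V; enqueue K → queue [S, W, R, J, H, M, K]
Visit S; enqueue Q, P → queue [W, R, J, H, M, K, Q, P]
Visit W → queue [R, J, H, M, K, Q, P]
Visit R → queue [J, H, M, K, Q, P]
Visit J → queue [H, M, K, Q, P]
Visit H → queue [M, K, Q, P]
Visit M; enqueue I → queue [K, Q, P, I]
Visit K; enqueue L → queue [Q, P, I, L]
Visit Q → queue [P, I, L]
Visit P → queue [I, L]
Visit I → queue [L]
Visit L → queue []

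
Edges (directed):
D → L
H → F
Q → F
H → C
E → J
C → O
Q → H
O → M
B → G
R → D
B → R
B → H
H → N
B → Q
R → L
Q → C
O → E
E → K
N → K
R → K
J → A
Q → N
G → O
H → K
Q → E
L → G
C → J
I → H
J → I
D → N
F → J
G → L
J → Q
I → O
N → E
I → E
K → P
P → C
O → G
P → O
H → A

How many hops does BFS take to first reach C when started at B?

Level 0: B
Level 1: G, H, Q, R
Level 2: A, C, D, E, F, K, L, N, O
Level 3: J, M, P
Level 4: I
C first appears at level 2.

2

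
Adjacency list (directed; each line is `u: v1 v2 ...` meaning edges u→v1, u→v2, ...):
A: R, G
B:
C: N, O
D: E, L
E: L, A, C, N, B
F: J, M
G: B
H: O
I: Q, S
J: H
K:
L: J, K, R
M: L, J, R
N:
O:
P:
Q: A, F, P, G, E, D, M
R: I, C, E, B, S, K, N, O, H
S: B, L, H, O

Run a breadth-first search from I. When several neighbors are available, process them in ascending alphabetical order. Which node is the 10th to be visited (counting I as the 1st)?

P

Visit I; enqueue Q, S → queue [Q, S]
Visit Q; enqueue A, D, E, F, G, M, P → queue [S, A, D, E, F, G, M, P]
Visit S; enqueue B, H, L, O → queue [A, D, E, F, G, M, P, B, H, L, O]
Visit A; enqueue R → queue [D, E, F, G, M, P, B, H, L, O, R]
Visit D → queue [E, F, G, M, P, B, H, L, O, R]
Visit E; enqueue C, N → queue [F, G, M, P, B, H, L, O, R, C, N]
Visit F; enqueue J → queue [G, M, P, B, H, L, O, R, C, N, J]
Visit G → queue [M, P, B, H, L, O, R, C, N, J]
Visit M → queue [P, B, H, L, O, R, C, N, J]
Visit P → queue [B, H, L, O, R, C, N, J]
Visit B → queue [H, L, O, R, C, N, J]
Visit H → queue [L, O, R, C, N, J]
Visit L; enqueue K → queue [O, R, C, N, J, K]
Visit O → queue [R, C, N, J, K]
Visit R → queue [C, N, J, K]
Visit C → queue [N, J, K]
Visit N → queue [J, K]
Visit J → queue [K]
Visit K → queue []

Visit order: I, Q, S, A, D, E, F, G, M, P, B, H, L, O, R, C, N, J, K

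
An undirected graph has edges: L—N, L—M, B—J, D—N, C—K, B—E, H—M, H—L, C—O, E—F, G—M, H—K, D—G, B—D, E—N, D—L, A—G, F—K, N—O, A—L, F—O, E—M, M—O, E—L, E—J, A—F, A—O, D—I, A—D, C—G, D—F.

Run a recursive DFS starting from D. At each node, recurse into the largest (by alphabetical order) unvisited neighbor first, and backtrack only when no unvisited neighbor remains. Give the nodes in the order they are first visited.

D → N → O → M → L → H → K → F → E → J → B → A → G → C → I

Visit D
D → N
N → O
O → M
M → L
L → H
H → K
K → F
F → E
E → J
J → B
F → A
A → G
G → C
D → I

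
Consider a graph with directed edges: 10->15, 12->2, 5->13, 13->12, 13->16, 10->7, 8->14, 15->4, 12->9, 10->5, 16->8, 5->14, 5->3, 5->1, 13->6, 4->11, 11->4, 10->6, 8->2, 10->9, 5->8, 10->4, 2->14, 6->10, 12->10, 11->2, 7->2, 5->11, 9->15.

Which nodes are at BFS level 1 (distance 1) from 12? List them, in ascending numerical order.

2, 9, 10

Level 0: 12
Level 1: 2, 9, 10
Level 2: 4, 5, 6, 7, 14, 15
Level 3: 1, 3, 8, 11, 13
Level 4: 16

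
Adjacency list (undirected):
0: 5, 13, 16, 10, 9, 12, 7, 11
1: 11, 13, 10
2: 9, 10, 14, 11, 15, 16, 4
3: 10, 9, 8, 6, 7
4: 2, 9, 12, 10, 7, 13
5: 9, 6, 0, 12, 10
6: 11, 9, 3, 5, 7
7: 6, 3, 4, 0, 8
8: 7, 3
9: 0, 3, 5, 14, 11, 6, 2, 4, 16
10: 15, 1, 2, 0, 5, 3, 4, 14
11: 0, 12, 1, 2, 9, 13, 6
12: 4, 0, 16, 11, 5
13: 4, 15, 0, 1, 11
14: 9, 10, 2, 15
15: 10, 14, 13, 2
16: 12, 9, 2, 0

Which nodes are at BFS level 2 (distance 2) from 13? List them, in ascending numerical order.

2, 5, 6, 7, 9, 10, 12, 14, 16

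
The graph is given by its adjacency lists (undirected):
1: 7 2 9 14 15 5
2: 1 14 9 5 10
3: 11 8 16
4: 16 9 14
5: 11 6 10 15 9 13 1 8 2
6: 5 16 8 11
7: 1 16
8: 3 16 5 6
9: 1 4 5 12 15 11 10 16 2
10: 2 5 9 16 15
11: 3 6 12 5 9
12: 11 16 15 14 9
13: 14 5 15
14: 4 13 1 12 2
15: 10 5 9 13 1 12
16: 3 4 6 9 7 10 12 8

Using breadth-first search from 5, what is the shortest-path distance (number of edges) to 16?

Level 0: 5
Level 1: 1, 2, 6, 8, 9, 10, 11, 13, 15
Level 2: 3, 4, 7, 12, 14, 16
16 first appears at level 2.

2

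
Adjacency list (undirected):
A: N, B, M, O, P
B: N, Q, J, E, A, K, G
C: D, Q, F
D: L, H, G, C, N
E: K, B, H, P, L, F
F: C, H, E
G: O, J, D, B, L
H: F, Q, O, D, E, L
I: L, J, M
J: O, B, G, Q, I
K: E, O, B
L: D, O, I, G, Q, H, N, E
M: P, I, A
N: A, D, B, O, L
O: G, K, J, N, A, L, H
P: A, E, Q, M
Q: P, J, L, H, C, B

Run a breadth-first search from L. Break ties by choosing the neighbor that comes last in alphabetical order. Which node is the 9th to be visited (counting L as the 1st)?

Visit L; enqueue Q, O, N, I, H, G, E, D → queue [Q, O, N, I, H, G, E, D]
Visit Q; enqueue P, J, C, B → queue [O, N, I, H, G, E, D, P, J, C, B]
Visit O; enqueue K, A → queue [N, I, H, G, E, D, P, J, C, B, K, A]
Visit N → queue [I, H, G, E, D, P, J, C, B, K, A]
Visit I; enqueue M → queue [H, G, E, D, P, J, C, B, K, A, M]
Visit H; enqueue F → queue [G, E, D, P, J, C, B, K, A, M, F]
Visit G → queue [E, D, P, J, C, B, K, A, M, F]
Visit E → queue [D, P, J, C, B, K, A, M, F]
Visit D → queue [P, J, C, B, K, A, M, F]
Visit P → queue [J, C, B, K, A, M, F]
Visit J → queue [C, B, K, A, M, F]
Visit C → queue [B, K, A, M, F]
Visit B → queue [K, A, M, F]
Visit K → queue [A, M, F]
Visit A → queue [M, F]
Visit M → queue [F]
Visit F → queue []

Visit order: L, Q, O, N, I, H, G, E, D, P, J, C, B, K, A, M, F

D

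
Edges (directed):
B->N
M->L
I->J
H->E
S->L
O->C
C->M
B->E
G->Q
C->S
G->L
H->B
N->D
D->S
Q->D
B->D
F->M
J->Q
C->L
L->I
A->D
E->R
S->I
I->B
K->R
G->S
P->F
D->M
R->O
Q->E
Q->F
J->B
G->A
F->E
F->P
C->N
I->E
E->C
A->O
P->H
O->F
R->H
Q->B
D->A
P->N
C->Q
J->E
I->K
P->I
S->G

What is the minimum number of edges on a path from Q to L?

3

Level 0: Q
Level 1: B, D, E, F
Level 2: A, C, M, N, P, R, S
Level 3: G, H, I, L, O
Level 4: J, K
L first appears at level 3.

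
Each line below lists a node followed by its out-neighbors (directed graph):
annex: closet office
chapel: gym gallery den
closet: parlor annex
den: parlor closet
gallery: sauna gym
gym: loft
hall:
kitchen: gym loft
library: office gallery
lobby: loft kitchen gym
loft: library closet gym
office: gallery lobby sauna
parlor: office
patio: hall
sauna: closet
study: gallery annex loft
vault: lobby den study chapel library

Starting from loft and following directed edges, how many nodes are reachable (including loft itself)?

BFS from loft visits: loft, closet, gym, library, annex, parlor, gallery, office, sauna, lobby, kitchen
Reachable nodes: 11 of 17 total.

11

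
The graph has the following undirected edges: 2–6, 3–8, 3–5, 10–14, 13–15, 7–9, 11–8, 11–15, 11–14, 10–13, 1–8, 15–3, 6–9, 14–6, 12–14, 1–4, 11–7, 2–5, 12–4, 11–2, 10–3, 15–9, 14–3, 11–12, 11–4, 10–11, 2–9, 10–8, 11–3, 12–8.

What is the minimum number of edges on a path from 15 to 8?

2

Level 0: 15
Level 1: 3, 9, 11, 13
Level 2: 2, 4, 5, 6, 7, 8, 10, 12, 14
Level 3: 1
8 first appears at level 2.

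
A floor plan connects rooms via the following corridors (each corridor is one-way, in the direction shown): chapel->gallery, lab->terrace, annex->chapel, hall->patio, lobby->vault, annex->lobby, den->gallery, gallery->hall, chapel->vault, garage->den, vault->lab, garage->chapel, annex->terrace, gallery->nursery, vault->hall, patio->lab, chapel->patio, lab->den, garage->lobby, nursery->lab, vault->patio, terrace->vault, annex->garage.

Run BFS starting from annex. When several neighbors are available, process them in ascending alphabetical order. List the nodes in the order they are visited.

Visit annex; enqueue chapel, garage, lobby, terrace → queue [chapel, garage, lobby, terrace]
Visit chapel; enqueue gallery, patio, vault → queue [garage, lobby, terrace, gallery, patio, vault]
Visit garage; enqueue den → queue [lobby, terrace, gallery, patio, vault, den]
Visit lobby → queue [terrace, gallery, patio, vault, den]
Visit terrace → queue [gallery, patio, vault, den]
Visit gallery; enqueue hall, nursery → queue [patio, vault, den, hall, nursery]
Visit patio; enqueue lab → queue [vault, den, hall, nursery, lab]
Visit vault → queue [den, hall, nursery, lab]
Visit den → queue [hall, nursery, lab]
Visit hall → queue [nursery, lab]
Visit nursery → queue [lab]
Visit lab → queue []

annex, chapel, garage, lobby, terrace, gallery, patio, vault, den, hall, nursery, lab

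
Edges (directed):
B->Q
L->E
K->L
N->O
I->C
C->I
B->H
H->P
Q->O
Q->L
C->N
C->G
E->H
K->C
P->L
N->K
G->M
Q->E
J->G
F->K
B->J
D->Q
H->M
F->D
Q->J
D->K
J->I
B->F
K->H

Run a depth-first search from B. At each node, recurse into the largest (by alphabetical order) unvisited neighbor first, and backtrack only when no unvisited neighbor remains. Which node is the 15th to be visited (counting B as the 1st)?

Visit B
B → Q
Q → O
Q → L
L → E
E → H
H → P
H → M
Q → J
J → I
I → C
C → N
N → K
C → G
B → F
F → D

Visit order: B, Q, O, L, E, H, P, M, J, I, C, N, K, G, F, D

F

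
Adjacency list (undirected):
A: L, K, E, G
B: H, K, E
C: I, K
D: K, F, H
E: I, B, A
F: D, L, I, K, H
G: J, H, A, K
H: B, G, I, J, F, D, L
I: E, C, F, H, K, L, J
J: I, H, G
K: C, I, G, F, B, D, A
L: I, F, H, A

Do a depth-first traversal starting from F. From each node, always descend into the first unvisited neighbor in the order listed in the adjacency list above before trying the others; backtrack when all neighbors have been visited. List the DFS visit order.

F D K C I E B H G J A L

Visit F
F → D
D → K
K → C
C → I
I → E
E → B
B → H
H → G
G → J
G → A
A → L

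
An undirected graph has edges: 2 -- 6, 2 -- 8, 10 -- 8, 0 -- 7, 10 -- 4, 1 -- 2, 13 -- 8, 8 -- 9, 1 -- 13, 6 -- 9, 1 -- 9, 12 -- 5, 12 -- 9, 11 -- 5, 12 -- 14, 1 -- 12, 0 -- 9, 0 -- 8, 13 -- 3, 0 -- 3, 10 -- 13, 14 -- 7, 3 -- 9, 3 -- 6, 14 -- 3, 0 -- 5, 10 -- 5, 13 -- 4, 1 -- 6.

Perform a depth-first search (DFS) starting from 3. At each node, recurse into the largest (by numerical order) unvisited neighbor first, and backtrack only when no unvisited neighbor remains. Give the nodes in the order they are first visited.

Visit 3
3 → 14
14 → 12
12 → 9
9 → 8
8 → 13
13 → 10
10 → 5
5 → 11
5 → 0
0 → 7
10 → 4
13 → 1
1 → 6
6 → 2

3 14 12 9 8 13 10 5 11 0 7 4 1 6 2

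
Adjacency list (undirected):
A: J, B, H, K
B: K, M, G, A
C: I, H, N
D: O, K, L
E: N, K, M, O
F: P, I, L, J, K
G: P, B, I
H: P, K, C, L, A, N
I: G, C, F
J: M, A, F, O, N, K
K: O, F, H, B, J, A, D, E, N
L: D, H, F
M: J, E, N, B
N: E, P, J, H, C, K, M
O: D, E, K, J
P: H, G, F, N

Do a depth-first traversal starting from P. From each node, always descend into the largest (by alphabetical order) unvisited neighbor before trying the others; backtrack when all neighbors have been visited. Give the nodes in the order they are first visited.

Visit P
P → N
N → M
M → J
J → O
O → K
K → H
H → L
L → F
F → I
I → G
G → B
B → A
I → C
L → D
K → E

P, N, M, J, O, K, H, L, F, I, G, B, A, C, D, E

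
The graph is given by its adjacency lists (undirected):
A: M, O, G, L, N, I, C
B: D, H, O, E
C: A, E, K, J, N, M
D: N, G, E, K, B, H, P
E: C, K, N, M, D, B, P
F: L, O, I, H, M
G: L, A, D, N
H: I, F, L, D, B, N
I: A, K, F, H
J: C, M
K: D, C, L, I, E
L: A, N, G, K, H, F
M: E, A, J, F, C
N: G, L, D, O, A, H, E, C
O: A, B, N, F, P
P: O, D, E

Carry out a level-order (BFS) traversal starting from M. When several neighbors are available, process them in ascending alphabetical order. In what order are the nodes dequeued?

Visit M; enqueue A, C, E, F, J → queue [A, C, E, F, J]
Visit A; enqueue G, I, L, N, O → queue [C, E, F, J, G, I, L, N, O]
Visit C; enqueue K → queue [E, F, J, G, I, L, N, O, K]
Visit E; enqueue B, D, P → queue [F, J, G, I, L, N, O, K, B, D, P]
Visit F; enqueue H → queue [J, G, I, L, N, O, K, B, D, P, H]
Visit J → queue [G, I, L, N, O, K, B, D, P, H]
Visit G → queue [I, L, N, O, K, B, D, P, H]
Visit I → queue [L, N, O, K, B, D, P, H]
Visit L → queue [N, O, K, B, D, P, H]
Visit N → queue [O, K, B, D, P, H]
Visit O → queue [K, B, D, P, H]
Visit K → queue [B, D, P, H]
Visit B → queue [D, P, H]
Visit D → queue [P, H]
Visit P → queue [H]
Visit H → queue []

M -> A -> C -> E -> F -> J -> G -> I -> L -> N -> O -> K -> B -> D -> P -> H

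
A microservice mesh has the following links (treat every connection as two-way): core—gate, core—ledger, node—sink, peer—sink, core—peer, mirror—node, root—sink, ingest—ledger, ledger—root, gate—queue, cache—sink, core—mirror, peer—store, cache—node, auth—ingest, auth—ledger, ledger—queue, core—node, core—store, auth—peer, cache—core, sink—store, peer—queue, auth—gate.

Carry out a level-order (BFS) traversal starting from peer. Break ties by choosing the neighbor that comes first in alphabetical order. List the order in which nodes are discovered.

Visit peer; enqueue auth, core, queue, sink, store → queue [auth, core, queue, sink, store]
Visit auth; enqueue gate, ingest, ledger → queue [core, queue, sink, store, gate, ingest, ledger]
Visit core; enqueue cache, mirror, node → queue [queue, sink, store, gate, ingest, ledger, cache, mirror, node]
Visit queue → queue [sink, store, gate, ingest, ledger, cache, mirror, node]
Visit sink; enqueue root → queue [store, gate, ingest, ledger, cache, mirror, node, root]
Visit store → queue [gate, ingest, ledger, cache, mirror, node, root]
Visit gate → queue [ingest, ledger, cache, mirror, node, root]
Visit ingest → queue [ledger, cache, mirror, node, root]
Visit ledger → queue [cache, mirror, node, root]
Visit cache → queue [mirror, node, root]
Visit mirror → queue [node, root]
Visit node → queue [root]
Visit root → queue []

peer -> auth -> core -> queue -> sink -> store -> gate -> ingest -> ledger -> cache -> mirror -> node -> root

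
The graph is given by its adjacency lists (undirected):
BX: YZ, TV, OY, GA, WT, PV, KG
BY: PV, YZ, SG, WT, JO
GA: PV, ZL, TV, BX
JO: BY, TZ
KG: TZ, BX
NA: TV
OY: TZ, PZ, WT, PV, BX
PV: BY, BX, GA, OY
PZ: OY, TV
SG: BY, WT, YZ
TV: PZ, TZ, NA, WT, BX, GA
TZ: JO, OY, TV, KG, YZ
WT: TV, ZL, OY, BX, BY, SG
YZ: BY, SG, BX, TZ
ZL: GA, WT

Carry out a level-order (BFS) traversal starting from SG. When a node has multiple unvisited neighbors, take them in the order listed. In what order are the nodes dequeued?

SG -> BY -> WT -> YZ -> PV -> JO -> TV -> ZL -> OY -> BX -> TZ -> GA -> PZ -> NA -> KG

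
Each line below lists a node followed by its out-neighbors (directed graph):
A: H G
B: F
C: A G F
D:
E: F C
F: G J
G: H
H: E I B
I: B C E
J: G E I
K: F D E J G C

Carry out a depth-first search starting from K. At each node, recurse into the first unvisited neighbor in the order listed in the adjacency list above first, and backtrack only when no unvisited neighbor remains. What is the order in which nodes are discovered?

Visit K
K → F
F → G
G → H
H → E
E → C
C → A
H → I
I → B
F → J
K → D

K F G H E C A I B J D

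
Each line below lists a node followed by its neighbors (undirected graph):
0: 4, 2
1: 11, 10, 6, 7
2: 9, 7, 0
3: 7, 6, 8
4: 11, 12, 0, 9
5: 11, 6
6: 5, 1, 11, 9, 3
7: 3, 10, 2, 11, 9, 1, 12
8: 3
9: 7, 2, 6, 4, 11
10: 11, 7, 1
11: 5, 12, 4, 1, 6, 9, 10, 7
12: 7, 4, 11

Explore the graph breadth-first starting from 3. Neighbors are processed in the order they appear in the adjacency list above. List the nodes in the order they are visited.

3 → 7 → 6 → 8 → 10 → 2 → 11 → 9 → 1 → 12 → 5 → 0 → 4

Visit 3; enqueue 7, 6, 8 → queue [7, 6, 8]
Visit 7; enqueue 10, 2, 11, 9, 1, 12 → queue [6, 8, 10, 2, 11, 9, 1, 12]
Visit 6; enqueue 5 → queue [8, 10, 2, 11, 9, 1, 12, 5]
Visit 8 → queue [10, 2, 11, 9, 1, 12, 5]
Visit 10 → queue [2, 11, 9, 1, 12, 5]
Visit 2; enqueue 0 → queue [11, 9, 1, 12, 5, 0]
Visit 11; enqueue 4 → queue [9, 1, 12, 5, 0, 4]
Visit 9 → queue [1, 12, 5, 0, 4]
Visit 1 → queue [12, 5, 0, 4]
Visit 12 → queue [5, 0, 4]
Visit 5 → queue [0, 4]
Visit 0 → queue [4]
Visit 4 → queue []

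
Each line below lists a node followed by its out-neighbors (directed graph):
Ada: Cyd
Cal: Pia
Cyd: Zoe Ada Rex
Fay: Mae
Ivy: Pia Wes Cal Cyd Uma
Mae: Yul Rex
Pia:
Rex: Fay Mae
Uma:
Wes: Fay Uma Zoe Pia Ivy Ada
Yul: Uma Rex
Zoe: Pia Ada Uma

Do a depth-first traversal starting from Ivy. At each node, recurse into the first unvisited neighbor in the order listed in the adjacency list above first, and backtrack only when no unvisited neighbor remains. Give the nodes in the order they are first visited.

Ivy, Pia, Wes, Fay, Mae, Yul, Uma, Rex, Zoe, Ada, Cyd, Cal

Visit Ivy
Ivy → Pia
Ivy → Wes
Wes → Fay
Fay → Mae
Mae → Yul
Yul → Uma
Yul → Rex
Wes → Zoe
Zoe → Ada
Ada → Cyd
Ivy → Cal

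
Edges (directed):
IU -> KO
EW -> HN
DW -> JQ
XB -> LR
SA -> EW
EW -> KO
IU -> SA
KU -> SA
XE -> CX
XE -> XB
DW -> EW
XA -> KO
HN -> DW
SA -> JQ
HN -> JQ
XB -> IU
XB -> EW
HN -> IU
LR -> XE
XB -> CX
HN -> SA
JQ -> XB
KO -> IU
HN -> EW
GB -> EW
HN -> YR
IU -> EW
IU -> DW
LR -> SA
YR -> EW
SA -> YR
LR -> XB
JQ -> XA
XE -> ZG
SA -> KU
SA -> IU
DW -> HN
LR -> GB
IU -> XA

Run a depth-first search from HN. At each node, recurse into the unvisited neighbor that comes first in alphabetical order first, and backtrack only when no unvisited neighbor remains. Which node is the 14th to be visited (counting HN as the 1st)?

ZG

Visit HN
HN → DW
DW → EW
EW → KO
KO → IU
IU → SA
SA → JQ
JQ → XA
JQ → XB
XB → CX
XB → LR
LR → GB
LR → XE
XE → ZG
SA → KU
SA → YR

Visit order: HN, DW, EW, KO, IU, SA, JQ, XA, XB, CX, LR, GB, XE, ZG, KU, YR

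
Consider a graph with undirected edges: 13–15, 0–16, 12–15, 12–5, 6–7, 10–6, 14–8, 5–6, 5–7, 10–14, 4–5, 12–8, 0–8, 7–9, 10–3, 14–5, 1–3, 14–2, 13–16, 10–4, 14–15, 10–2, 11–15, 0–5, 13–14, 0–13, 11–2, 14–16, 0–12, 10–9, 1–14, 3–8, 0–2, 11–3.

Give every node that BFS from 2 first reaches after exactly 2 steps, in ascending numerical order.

1, 3, 4, 5, 6, 8, 9, 12, 13, 15, 16

Level 0: 2
Level 1: 0, 10, 11, 14
Level 2: 1, 3, 4, 5, 6, 8, 9, 12, 13, 15, 16
Level 3: 7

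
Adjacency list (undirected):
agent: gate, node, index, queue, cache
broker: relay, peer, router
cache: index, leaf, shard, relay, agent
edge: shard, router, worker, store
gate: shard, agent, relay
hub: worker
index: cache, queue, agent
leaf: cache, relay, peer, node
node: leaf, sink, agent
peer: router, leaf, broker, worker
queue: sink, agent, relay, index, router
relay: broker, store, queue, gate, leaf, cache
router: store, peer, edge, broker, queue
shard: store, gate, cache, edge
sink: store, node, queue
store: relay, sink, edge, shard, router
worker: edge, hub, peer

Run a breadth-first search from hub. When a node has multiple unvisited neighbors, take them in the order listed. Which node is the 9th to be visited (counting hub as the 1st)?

Visit hub; enqueue worker → queue [worker]
Visit worker; enqueue edge, peer → queue [edge, peer]
Visit edge; enqueue shard, router, store → queue [peer, shard, router, store]
Visit peer; enqueue leaf, broker → queue [shard, router, store, leaf, broker]
Visit shard; enqueue gate, cache → queue [router, store, leaf, broker, gate, cache]
Visit router; enqueue queue → queue [store, leaf, broker, gate, cache, queue]
Visit store; enqueue relay, sink → queue [leaf, broker, gate, cache, queue, relay, sink]
Visit leaf; enqueue node → queue [broker, gate, cache, queue, relay, sink, node]
Visit broker → queue [gate, cache, queue, relay, sink, node]
Visit gate; enqueue agent → queue [cache, queue, relay, sink, node, agent]
Visit cache; enqueue index → queue [queue, relay, sink, node, agent, index]
Visit queue → queue [relay, sink, node, agent, index]
Visit relay → queue [sink, node, agent, index]
Visit sink → queue [node, agent, index]
Visit node → queue [agent, index]
Visit agent → queue [index]
Visit index → queue []

Visit order: hub, worker, edge, peer, shard, router, store, leaf, broker, gate, cache, queue, relay, sink, node, agent, index

broker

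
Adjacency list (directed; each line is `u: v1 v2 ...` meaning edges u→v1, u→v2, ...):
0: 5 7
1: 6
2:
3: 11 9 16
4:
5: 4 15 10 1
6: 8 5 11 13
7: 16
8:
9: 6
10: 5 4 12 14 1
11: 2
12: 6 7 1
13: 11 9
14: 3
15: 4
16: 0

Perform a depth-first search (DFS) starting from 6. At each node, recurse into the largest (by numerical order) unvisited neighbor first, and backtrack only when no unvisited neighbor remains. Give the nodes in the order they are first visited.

Visit 6
6 → 13
13 → 11
11 → 2
13 → 9
6 → 8
6 → 5
5 → 15
15 → 4
5 → 10
10 → 14
14 → 3
3 → 16
16 → 0
0 → 7
10 → 12
12 → 1

6 → 13 → 11 → 2 → 9 → 8 → 5 → 15 → 4 → 10 → 14 → 3 → 16 → 0 → 7 → 12 → 1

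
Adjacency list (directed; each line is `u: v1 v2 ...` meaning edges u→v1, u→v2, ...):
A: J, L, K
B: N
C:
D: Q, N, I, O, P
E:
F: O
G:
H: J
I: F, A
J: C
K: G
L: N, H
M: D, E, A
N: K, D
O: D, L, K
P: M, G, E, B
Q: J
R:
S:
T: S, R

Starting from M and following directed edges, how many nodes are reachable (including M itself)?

17

BFS from M visits: M, D, E, A, Q, N, I, O, P, J, L, K, F, G, B, C, H
Reachable nodes: 17 of 20 total.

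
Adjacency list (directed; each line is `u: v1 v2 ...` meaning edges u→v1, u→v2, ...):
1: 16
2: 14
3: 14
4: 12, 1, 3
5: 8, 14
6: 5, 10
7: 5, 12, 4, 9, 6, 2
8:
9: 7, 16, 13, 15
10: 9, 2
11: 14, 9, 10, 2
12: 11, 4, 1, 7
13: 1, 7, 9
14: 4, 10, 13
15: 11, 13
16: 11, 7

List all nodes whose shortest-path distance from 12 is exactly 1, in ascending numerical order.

Level 0: 12
Level 1: 1, 4, 7, 11
Level 2: 2, 3, 5, 6, 9, 10, 14, 16
Level 3: 8, 13, 15

1, 4, 7, 11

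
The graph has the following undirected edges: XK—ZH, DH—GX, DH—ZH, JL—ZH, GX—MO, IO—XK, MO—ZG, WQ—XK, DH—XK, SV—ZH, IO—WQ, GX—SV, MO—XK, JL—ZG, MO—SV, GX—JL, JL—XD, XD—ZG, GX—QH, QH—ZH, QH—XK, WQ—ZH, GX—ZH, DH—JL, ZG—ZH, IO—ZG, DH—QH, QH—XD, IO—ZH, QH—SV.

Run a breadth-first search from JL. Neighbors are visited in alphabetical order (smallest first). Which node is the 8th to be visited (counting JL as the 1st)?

XK

Visit JL; enqueue DH, GX, XD, ZG, ZH → queue [DH, GX, XD, ZG, ZH]
Visit DH; enqueue QH, XK → queue [GX, XD, ZG, ZH, QH, XK]
Visit GX; enqueue MO, SV → queue [XD, ZG, ZH, QH, XK, MO, SV]
Visit XD → queue [ZG, ZH, QH, XK, MO, SV]
Visit ZG; enqueue IO → queue [ZH, QH, XK, MO, SV, IO]
Visit ZH; enqueue WQ → queue [QH, XK, MO, SV, IO, WQ]
Visit QH → queue [XK, MO, SV, IO, WQ]
Visit XK → queue [MO, SV, IO, WQ]
Visit MO → queue [SV, IO, WQ]
Visit SV → queue [IO, WQ]
Visit IO → queue [WQ]
Visit WQ → queue []

Visit order: JL, DH, GX, XD, ZG, ZH, QH, XK, MO, SV, IO, WQ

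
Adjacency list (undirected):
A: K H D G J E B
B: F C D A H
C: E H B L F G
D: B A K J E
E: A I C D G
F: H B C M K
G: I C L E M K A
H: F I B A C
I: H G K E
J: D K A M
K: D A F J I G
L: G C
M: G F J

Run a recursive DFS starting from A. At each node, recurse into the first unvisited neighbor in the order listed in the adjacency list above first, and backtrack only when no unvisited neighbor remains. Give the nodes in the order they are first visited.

Visit A
A → K
K → D
D → B
B → F
F → H
H → I
I → G
G → C
C → E
C → L
G → M
M → J

A, K, D, B, F, H, I, G, C, E, L, M, J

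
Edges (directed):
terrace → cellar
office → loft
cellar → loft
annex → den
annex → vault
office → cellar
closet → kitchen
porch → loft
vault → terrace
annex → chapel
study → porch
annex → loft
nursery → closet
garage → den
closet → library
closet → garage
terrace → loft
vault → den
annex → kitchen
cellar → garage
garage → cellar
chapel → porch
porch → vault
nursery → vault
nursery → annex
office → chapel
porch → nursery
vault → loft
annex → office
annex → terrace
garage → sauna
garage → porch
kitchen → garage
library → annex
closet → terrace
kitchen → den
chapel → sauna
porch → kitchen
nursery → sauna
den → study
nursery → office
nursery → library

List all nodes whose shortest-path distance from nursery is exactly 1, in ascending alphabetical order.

Level 0: nursery
Level 1: annex, closet, library, office, sauna, vault
Level 2: cellar, chapel, den, garage, kitchen, loft, terrace
Level 3: porch, study

annex, closet, library, office, sauna, vault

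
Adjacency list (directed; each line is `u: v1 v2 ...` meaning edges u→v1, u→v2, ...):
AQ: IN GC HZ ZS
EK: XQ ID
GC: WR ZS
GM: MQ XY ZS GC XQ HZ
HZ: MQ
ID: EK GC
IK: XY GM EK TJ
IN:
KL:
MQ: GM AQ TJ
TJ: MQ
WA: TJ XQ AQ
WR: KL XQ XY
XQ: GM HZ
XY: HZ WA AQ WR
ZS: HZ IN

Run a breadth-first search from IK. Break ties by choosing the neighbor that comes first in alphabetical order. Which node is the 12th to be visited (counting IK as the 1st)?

AQ

Visit IK; enqueue EK, GM, TJ, XY → queue [EK, GM, TJ, XY]
Visit EK; enqueue ID, XQ → queue [GM, TJ, XY, ID, XQ]
Visit GM; enqueue GC, HZ, MQ, ZS → queue [TJ, XY, ID, XQ, GC, HZ, MQ, ZS]
Visit TJ → queue [XY, ID, XQ, GC, HZ, MQ, ZS]
Visit XY; enqueue AQ, WA, WR → queue [ID, XQ, GC, HZ, MQ, ZS, AQ, WA, WR]
Visit ID → queue [XQ, GC, HZ, MQ, ZS, AQ, WA, WR]
Visit XQ → queue [GC, HZ, MQ, ZS, AQ, WA, WR]
Visit GC → queue [HZ, MQ, ZS, AQ, WA, WR]
Visit HZ → queue [MQ, ZS, AQ, WA, WR]
Visit MQ → queue [ZS, AQ, WA, WR]
Visit ZS; enqueue IN → queue [AQ, WA, WR, IN]
Visit AQ → queue [WA, WR, IN]
Visit WA → queue [WR, IN]
Visit WR; enqueue KL → queue [IN, KL]
Visit IN → queue [KL]
Visit KL → queue []

Visit order: IK, EK, GM, TJ, XY, ID, XQ, GC, HZ, MQ, ZS, AQ, WA, WR, IN, KL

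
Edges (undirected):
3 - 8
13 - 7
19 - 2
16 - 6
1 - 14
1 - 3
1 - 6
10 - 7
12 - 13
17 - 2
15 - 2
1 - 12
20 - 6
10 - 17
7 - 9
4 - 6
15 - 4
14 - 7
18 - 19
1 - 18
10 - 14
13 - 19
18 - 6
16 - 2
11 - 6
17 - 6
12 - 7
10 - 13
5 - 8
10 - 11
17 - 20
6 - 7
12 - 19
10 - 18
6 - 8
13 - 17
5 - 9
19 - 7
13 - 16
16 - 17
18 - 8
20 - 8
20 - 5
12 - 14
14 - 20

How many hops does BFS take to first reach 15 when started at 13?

Level 0: 13
Level 1: 7, 10, 12, 16, 17, 19
Level 2: 1, 2, 6, 9, 11, 14, 18, 20
Level 3: 3, 4, 5, 8, 15
15 first appears at level 3.

3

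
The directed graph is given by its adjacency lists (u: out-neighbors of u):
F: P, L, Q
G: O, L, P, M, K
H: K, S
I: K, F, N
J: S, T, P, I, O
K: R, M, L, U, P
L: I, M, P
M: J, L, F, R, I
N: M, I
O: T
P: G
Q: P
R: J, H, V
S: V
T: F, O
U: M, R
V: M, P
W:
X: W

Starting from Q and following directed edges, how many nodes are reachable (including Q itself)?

BFS from Q visits: Q, P, G, K, L, M, O, R, U, I, F, J, T, H, V, N, S
Reachable nodes: 17 of 19 total.

17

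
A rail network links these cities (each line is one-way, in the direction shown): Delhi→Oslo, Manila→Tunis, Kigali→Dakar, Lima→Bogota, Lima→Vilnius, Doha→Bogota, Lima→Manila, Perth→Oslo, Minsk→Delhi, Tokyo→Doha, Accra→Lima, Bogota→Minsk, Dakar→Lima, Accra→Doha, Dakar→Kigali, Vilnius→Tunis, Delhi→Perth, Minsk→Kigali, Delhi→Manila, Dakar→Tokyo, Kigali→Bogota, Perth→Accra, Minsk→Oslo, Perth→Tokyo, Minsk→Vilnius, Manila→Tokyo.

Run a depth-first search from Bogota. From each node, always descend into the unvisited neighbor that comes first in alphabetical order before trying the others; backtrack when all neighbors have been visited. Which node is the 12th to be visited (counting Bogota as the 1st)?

Visit Bogota
Bogota → Minsk
Minsk → Delhi
Delhi → Manila
Manila → Tokyo
Tokyo → Doha
Manila → Tunis
Delhi → Oslo
Delhi → Perth
Perth → Accra
Accra → Lima
Lima → Vilnius
Minsk → Kigali
Kigali → Dakar

Visit order: Bogota, Minsk, Delhi, Manila, Tokyo, Doha, Tunis, Oslo, Perth, Accra, Lima, Vilnius, Kigali, Dakar

Vilnius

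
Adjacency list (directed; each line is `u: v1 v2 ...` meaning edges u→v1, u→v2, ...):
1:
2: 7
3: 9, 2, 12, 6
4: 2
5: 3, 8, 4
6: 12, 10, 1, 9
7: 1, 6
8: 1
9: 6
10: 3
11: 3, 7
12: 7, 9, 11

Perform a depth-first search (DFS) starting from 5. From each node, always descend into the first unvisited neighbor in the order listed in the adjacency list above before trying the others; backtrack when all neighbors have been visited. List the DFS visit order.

5 → 3 → 9 → 6 → 12 → 7 → 1 → 11 → 10 → 2 → 8 → 4

Visit 5
5 → 3
3 → 9
9 → 6
6 → 12
12 → 7
7 → 1
12 → 11
6 → 10
3 → 2
5 → 8
5 → 4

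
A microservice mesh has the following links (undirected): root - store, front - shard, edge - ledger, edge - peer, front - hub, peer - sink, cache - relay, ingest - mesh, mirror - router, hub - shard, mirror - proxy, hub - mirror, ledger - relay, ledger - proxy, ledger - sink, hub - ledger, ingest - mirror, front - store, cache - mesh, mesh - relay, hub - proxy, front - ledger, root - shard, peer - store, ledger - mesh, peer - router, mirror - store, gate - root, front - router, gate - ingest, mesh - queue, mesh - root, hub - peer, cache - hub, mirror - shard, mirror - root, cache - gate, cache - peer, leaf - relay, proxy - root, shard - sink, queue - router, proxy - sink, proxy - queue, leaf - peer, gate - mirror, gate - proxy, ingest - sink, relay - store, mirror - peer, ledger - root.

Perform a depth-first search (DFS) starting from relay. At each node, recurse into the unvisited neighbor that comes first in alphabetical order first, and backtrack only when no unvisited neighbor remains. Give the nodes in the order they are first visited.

Visit relay
relay → cache
cache → gate
gate → ingest
ingest → mesh
mesh → ledger
ledger → edge
edge → peer
peer → hub
hub → front
front → router
router → mirror
mirror → proxy
proxy → queue
proxy → root
root → shard
shard → sink
root → store
peer → leaf

relay → cache → gate → ingest → mesh → ledger → edge → peer → hub → front → router → mirror → proxy → queue → root → shard → sink → store → leaf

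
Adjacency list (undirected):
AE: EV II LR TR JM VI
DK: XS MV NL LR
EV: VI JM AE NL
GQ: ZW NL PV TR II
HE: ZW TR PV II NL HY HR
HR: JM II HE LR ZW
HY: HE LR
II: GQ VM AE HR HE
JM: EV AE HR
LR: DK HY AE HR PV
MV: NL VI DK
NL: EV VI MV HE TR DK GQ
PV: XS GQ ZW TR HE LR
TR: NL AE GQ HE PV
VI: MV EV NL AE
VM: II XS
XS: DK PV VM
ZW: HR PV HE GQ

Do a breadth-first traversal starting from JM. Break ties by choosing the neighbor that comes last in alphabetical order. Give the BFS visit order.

JM, HR, EV, AE, ZW, LR, II, HE, VI, NL, TR, PV, GQ, HY, DK, VM, MV, XS

Visit JM; enqueue HR, EV, AE → queue [HR, EV, AE]
Visit HR; enqueue ZW, LR, II, HE → queue [EV, AE, ZW, LR, II, HE]
Visit EV; enqueue VI, NL → queue [AE, ZW, LR, II, HE, VI, NL]
Visit AE; enqueue TR → queue [ZW, LR, II, HE, VI, NL, TR]
Visit ZW; enqueue PV, GQ → queue [LR, II, HE, VI, NL, TR, PV, GQ]
Visit LR; enqueue HY, DK → queue [II, HE, VI, NL, TR, PV, GQ, HY, DK]
Visit II; enqueue VM → queue [HE, VI, NL, TR, PV, GQ, HY, DK, VM]
Visit HE → queue [VI, NL, TR, PV, GQ, HY, DK, VM]
Visit VI; enqueue MV → queue [NL, TR, PV, GQ, HY, DK, VM, MV]
Visit NL → queue [TR, PV, GQ, HY, DK, VM, MV]
Visit TR → queue [PV, GQ, HY, DK, VM, MV]
Visit PV; enqueue XS → queue [GQ, HY, DK, VM, MV, XS]
Visit GQ → queue [HY, DK, VM, MV, XS]
Visit HY → queue [DK, VM, MV, XS]
Visit DK → queue [VM, MV, XS]
Visit VM → queue [MV, XS]
Visit MV → queue [XS]
Visit XS → queue []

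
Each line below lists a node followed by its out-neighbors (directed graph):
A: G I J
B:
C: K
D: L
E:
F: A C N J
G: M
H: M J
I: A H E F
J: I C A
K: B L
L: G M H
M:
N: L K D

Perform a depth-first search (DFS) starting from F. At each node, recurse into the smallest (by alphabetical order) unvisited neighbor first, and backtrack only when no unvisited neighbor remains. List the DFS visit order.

F, A, G, M, I, E, H, J, C, K, B, L, N, D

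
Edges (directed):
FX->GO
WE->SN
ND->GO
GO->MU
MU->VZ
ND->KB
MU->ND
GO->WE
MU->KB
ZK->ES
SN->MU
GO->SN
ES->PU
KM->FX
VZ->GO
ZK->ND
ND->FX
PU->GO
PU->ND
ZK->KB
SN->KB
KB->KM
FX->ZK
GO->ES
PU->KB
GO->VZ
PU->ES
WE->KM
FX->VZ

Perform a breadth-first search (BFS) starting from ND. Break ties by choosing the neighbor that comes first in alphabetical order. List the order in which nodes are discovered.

Visit ND; enqueue FX, GO, KB → queue [FX, GO, KB]
Visit FX; enqueue VZ, ZK → queue [GO, KB, VZ, ZK]
Visit GO; enqueue ES, MU, SN, WE → queue [KB, VZ, ZK, ES, MU, SN, WE]
Visit KB; enqueue KM → queue [VZ, ZK, ES, MU, SN, WE, KM]
Visit VZ → queue [ZK, ES, MU, SN, WE, KM]
Visit ZK → queue [ES, MU, SN, WE, KM]
Visit ES; enqueue PU → queue [MU, SN, WE, KM, PU]
Visit MU → queue [SN, WE, KM, PU]
Visit SN → queue [WE, KM, PU]
Visit WE → queue [KM, PU]
Visit KM → queue [PU]
Visit PU → queue []

ND, FX, GO, KB, VZ, ZK, ES, MU, SN, WE, KM, PU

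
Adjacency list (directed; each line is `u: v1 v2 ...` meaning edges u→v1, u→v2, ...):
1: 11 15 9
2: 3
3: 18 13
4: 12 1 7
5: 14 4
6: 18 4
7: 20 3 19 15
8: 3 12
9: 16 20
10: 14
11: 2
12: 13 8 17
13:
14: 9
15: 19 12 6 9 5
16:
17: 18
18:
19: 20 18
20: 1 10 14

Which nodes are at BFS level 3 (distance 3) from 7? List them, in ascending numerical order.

4, 8, 11, 16, 17

Level 0: 7
Level 1: 3, 15, 19, 20
Level 2: 1, 5, 6, 9, 10, 12, 13, 14, 18
Level 3: 4, 8, 11, 16, 17
Level 4: 2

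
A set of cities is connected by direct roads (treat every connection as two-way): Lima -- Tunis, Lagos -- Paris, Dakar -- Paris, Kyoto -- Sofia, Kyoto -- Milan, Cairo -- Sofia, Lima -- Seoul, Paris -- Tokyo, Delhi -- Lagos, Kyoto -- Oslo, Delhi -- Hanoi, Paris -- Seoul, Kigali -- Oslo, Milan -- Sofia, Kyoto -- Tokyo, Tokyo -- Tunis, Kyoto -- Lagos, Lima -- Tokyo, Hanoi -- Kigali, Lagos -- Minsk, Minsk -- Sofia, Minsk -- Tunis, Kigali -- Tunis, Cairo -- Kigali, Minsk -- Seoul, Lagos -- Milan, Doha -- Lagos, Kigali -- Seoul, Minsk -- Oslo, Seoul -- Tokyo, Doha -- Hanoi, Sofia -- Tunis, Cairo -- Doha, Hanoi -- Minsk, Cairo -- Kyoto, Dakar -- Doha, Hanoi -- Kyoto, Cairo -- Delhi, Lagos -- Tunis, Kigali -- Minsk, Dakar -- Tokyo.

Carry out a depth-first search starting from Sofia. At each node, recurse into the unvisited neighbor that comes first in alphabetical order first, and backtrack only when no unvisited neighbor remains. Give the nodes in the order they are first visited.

Visit Sofia
Sofia → Cairo
Cairo → Delhi
Delhi → Hanoi
Hanoi → Doha
Doha → Dakar
Dakar → Paris
Paris → Lagos
Lagos → Kyoto
Kyoto → Milan
Kyoto → Oslo
Oslo → Kigali
Kigali → Minsk
Minsk → Seoul
Seoul → Lima
Lima → Tokyo
Tokyo → Tunis

Sofia, Cairo, Delhi, Hanoi, Doha, Dakar, Paris, Lagos, Kyoto, Milan, Oslo, Kigali, Minsk, Seoul, Lima, Tokyo, Tunis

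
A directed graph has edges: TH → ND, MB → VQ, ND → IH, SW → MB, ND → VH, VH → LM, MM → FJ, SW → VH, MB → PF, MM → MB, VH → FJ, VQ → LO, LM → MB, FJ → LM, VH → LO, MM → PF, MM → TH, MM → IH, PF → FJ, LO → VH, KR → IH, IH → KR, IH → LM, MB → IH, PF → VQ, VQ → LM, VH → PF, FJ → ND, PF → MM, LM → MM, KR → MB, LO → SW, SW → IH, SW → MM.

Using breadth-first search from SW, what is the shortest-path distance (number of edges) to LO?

2

Level 0: SW
Level 1: IH, MB, MM, VH
Level 2: FJ, KR, LM, LO, PF, TH, VQ
Level 3: ND
LO first appears at level 2.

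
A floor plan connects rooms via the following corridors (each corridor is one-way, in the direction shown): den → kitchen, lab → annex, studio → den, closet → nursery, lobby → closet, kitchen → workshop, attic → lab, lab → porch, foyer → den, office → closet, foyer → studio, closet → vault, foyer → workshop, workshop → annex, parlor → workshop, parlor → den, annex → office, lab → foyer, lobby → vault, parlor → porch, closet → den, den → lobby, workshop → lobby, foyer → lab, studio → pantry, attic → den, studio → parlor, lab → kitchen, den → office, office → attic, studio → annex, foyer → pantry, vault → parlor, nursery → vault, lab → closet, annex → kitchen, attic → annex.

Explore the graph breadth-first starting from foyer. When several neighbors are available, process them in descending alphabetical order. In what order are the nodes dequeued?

foyer workshop studio pantry lab den lobby annex parlor porch kitchen closet office vault nursery attic

Visit foyer; enqueue workshop, studio, pantry, lab, den → queue [workshop, studio, pantry, lab, den]
Visit workshop; enqueue lobby, annex → queue [studio, pantry, lab, den, lobby, annex]
Visit studio; enqueue parlor → queue [pantry, lab, den, lobby, annex, parlor]
Visit pantry → queue [lab, den, lobby, annex, parlor]
Visit lab; enqueue porch, kitchen, closet → queue [den, lobby, annex, parlor, porch, kitchen, closet]
Visit den; enqueue office → queue [lobby, annex, parlor, porch, kitchen, closet, office]
Visit lobby; enqueue vault → queue [annex, parlor, porch, kitchen, closet, office, vault]
Visit annex → queue [parlor, porch, kitchen, closet, office, vault]
Visit parlor → queue [porch, kitchen, closet, office, vault]
Visit porch → queue [kitchen, closet, office, vault]
Visit kitchen → queue [closet, office, vault]
Visit closet; enqueue nursery → queue [office, vault, nursery]
Visit office; enqueue attic → queue [vault, nursery, attic]
Visit vault → queue [nursery, attic]
Visit nursery → queue [attic]
Visit attic → queue []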